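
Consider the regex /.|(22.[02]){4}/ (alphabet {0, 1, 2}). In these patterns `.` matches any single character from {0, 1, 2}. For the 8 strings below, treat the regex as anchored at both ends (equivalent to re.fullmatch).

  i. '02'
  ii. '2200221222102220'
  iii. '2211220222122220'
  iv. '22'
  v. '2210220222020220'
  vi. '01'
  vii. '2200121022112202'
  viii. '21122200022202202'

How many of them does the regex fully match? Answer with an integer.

i → no match
ii → match
iii → no match
iv → no match
v → no match
vi → no match
vii → no match
viii → no match
Total matched: 1

1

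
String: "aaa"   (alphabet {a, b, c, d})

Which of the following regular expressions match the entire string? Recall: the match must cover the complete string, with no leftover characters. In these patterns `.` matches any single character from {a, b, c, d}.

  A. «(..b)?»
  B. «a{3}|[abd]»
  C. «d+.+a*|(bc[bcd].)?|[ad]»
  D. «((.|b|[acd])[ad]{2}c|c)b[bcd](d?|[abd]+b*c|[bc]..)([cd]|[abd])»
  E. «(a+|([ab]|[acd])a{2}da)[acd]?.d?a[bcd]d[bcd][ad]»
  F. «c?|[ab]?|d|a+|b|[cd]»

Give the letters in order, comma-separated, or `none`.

A → no match
B → match
C → no match
D → no match
E → no match
F → match

B, F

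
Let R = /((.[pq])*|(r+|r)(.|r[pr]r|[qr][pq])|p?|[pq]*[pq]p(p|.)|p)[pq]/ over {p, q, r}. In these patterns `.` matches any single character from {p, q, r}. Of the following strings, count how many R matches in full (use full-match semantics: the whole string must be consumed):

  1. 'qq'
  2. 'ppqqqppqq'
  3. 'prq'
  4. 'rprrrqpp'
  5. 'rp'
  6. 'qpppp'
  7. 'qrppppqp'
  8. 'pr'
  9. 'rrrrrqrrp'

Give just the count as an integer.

2

1 → no match
2 → match
3 → no match
4 → no match
5 → no match
6 → match
7 → no match
8 → no match
9 → no match
Total matched: 2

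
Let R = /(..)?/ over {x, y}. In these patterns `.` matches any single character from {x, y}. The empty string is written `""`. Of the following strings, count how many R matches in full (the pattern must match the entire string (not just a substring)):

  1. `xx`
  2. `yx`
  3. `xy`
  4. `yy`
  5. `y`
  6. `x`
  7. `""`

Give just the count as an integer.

5

1. `xx` → match
2. `yx` → match
3. `xy` → match
4. `yy` → match
5. `y` → no match
6. `x` → no match
7. `""` → match
Total matched: 5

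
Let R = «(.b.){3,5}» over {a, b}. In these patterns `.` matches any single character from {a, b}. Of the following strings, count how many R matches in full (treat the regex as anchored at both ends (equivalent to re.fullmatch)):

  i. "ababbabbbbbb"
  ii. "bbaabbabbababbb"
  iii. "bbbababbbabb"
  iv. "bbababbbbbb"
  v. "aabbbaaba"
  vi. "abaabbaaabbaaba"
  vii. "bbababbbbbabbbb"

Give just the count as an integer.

3

i. "ababbabbbbbb" → match
ii → match
iii. "bbbababbbabb" → match
iv. "bbababbbbbb" → no match
v. "aabbbaaba" → no match
vi → no match
vii → no match
Total matched: 3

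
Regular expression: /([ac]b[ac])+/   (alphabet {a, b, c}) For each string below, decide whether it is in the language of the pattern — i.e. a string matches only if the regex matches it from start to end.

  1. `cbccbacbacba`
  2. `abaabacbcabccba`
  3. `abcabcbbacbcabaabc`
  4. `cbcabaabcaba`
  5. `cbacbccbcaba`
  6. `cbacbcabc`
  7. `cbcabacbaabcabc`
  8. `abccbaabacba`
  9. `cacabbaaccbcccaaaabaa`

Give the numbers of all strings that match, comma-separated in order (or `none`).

1 → match
2 → match
3 → no match
4 → match
5 → match
6 → match
7 → match
8 → match
9 → no match

1, 2, 4, 5, 6, 7, 8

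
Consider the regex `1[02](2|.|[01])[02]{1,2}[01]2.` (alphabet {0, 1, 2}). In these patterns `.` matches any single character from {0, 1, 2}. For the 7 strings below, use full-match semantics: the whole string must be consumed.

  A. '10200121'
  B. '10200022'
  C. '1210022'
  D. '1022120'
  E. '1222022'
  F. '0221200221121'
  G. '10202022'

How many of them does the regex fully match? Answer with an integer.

6

A. '10200121' → match
B. '10200022' → match
C. '1210022' → match
D. '1022120' → match
E. '1222022' → match
F → no match — must start with '1'
G. '10202022' → match
Total matched: 6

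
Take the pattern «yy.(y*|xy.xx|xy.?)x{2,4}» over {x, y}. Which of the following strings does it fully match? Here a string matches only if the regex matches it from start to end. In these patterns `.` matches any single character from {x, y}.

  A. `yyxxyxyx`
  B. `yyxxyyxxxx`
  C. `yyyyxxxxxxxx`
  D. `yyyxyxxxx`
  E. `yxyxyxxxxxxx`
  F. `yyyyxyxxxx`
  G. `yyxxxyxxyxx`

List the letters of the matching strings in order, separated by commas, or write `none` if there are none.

B, D

A → no match
B → match
C → no match
D → match
E → no match — must start with `yy`
F → no match
G → no match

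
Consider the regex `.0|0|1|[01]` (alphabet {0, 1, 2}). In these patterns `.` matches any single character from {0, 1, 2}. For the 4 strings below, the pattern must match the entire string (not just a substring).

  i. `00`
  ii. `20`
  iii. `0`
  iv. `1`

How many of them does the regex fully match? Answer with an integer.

4

i. `00` → match
ii. `20` → match
iii. `0` → match
iv. `1` → match
Total matched: 4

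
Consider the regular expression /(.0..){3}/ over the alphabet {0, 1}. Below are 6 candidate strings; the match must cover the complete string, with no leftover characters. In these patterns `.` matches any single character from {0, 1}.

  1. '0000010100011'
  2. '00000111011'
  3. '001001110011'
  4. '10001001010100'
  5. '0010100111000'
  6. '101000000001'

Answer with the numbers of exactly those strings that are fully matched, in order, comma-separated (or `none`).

1 → no match
2 → no match
3 → no match
4 → no match
5 → no match
6 → match

6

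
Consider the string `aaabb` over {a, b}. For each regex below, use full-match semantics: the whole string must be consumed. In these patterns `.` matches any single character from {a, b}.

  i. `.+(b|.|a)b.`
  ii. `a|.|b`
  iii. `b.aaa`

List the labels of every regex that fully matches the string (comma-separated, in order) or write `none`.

i → match
ii → no match
iii → no match — must start with `b`

i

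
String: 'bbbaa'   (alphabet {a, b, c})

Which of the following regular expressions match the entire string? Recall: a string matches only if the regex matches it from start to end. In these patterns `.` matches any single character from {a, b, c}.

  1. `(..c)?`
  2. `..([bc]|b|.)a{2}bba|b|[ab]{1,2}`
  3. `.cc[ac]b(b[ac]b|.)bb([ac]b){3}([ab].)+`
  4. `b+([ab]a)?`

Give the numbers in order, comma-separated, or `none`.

1 → no match
2 → no match
3 → no match
4 → match

4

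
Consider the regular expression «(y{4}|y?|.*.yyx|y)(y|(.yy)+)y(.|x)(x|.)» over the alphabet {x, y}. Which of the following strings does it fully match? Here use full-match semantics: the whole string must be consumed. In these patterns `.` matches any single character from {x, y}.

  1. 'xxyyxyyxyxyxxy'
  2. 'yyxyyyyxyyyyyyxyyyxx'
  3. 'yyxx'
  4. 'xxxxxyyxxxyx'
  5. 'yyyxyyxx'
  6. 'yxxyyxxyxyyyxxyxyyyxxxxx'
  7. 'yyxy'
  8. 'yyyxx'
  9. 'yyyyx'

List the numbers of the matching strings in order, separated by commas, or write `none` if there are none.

2, 3, 5, 7, 8, 9

1 → no match
2 → match
3 → match
4 → no match
5 → match
6 → no match
7 → match
8 → match
9 → match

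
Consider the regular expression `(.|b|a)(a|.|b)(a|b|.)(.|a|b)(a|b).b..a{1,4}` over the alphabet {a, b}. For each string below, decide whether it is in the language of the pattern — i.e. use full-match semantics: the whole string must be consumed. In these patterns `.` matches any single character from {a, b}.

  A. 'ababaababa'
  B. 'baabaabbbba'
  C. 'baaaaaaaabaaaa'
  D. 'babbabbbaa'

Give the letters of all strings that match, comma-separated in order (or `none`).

A, D

A. 'ababaababa' → match
B. 'baabaabbbba' → no match
C → no match
D. 'babbabbbaa' → match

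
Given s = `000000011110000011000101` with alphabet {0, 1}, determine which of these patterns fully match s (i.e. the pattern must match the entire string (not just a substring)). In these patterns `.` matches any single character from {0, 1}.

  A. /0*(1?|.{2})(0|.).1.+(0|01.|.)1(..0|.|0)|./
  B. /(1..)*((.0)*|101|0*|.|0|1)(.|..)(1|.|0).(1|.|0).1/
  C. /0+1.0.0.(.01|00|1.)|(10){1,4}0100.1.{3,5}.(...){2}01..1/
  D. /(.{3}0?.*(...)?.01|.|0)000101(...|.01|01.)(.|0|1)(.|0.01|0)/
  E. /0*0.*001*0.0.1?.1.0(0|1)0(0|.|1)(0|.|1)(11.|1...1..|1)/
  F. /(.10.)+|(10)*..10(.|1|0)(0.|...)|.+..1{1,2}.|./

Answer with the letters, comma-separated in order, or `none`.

E

A → no match
B → no match
C → no match
D → no match
E → match
F → no match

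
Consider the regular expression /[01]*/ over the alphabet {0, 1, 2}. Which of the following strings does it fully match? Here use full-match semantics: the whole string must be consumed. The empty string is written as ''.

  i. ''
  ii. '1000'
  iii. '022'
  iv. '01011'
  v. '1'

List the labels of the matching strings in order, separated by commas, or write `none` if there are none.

i, ii, iv, v

i → match
ii → match
iii → no match
iv → match
v → match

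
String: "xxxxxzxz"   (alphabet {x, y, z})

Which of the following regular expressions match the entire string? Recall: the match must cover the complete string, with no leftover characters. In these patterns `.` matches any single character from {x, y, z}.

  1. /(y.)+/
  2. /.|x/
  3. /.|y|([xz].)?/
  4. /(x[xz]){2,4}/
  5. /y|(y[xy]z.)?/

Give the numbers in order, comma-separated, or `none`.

4

1 → no match — must start with "y"
2 → no match
3 → no match
4 → match
5 → no match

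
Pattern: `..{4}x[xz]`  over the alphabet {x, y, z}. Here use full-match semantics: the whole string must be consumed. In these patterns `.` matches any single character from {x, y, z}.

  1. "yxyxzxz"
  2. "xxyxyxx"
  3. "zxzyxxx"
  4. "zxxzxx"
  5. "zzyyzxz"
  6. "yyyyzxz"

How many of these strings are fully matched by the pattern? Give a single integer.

1 → match
2 → match
3 → match
4 → no match
5 → match
6 → match
Total matched: 5

5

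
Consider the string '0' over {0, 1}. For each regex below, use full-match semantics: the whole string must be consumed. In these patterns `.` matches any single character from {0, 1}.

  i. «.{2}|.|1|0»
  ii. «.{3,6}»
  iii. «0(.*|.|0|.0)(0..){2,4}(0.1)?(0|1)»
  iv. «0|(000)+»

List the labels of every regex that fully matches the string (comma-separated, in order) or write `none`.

i → match
ii → no match
iii → no match
iv → match

i, iv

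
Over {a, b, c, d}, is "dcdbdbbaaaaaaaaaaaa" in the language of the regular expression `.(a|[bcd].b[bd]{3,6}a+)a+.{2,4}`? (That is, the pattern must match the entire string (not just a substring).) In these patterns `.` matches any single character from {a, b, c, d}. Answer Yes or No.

Yes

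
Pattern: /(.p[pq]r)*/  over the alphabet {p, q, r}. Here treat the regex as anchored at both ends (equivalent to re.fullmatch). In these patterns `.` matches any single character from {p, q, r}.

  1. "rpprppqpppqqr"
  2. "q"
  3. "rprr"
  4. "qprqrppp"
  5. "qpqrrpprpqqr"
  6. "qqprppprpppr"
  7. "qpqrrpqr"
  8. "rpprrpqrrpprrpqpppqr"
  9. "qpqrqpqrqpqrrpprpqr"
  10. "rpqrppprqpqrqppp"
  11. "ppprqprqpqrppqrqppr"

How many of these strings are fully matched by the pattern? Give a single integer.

1

1 → no match
2 → no match
3 → no match
4 → no match
5 → no match
6 → no match
7 → match
8 → no match
9 → no match
10 → no match
11 → no match
Total matched: 1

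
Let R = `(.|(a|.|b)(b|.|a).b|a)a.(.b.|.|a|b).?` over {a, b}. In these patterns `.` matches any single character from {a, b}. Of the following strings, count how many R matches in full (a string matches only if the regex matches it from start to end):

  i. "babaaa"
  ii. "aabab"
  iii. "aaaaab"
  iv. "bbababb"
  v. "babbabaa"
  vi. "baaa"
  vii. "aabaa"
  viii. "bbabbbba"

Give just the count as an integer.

i. "babaaa" → no match
ii. "aabab" → match
iii. "aaaaab" → no match
iv. "bbababb" → match
v. "babbabaa" → match
vi. "baaa" → match
vii. "aabaa" → match
viii. "bbabbbba" → no match
Total matched: 5

5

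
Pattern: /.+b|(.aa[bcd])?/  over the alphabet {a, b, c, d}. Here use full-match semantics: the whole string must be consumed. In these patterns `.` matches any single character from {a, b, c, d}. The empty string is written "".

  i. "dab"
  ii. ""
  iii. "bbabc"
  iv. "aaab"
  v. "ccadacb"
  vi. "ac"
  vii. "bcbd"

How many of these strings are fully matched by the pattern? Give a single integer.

i → match
ii → match
iii → no match
iv → match
v → match
vi → no match
vii → no match
Total matched: 4

4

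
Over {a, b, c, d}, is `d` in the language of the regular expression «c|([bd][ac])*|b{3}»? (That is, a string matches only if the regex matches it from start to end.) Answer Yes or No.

No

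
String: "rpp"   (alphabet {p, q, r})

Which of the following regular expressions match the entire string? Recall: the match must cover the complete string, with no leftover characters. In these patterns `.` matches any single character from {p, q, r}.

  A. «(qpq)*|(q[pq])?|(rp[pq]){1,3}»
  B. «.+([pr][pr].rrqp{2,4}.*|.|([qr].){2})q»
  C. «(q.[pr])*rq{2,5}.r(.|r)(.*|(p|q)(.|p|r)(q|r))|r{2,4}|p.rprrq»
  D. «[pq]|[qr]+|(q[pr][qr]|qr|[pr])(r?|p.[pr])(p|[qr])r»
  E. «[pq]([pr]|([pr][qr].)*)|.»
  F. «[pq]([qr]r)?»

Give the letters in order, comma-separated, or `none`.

A

A → match
B → no match — must end with "q"
C → no match
D → no match
E → no match
F → no match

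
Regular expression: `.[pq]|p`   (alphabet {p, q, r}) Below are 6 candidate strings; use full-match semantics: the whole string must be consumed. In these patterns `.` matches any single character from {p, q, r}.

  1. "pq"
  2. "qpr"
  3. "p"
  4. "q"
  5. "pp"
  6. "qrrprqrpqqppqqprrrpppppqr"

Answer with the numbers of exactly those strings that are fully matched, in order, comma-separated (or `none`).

1 → match
2 → no match
3 → match
4 → no match
5 → match
6 → no match

1, 3, 5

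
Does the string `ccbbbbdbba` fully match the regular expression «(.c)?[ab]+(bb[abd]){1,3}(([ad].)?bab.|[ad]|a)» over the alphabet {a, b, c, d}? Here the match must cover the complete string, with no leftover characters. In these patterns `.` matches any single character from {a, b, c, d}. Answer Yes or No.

No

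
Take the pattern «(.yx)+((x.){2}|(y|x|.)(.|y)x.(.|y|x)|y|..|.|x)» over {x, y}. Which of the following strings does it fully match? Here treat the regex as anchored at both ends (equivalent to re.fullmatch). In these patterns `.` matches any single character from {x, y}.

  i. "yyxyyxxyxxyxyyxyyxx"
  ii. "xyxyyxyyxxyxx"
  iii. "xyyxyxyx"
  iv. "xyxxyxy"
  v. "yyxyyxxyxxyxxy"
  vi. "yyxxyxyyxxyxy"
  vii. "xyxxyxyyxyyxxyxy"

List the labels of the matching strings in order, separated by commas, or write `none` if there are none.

i → match
ii → match
iii → no match
iv → match
v → match
vi → match
vii → match

i, ii, iv, v, vi, vii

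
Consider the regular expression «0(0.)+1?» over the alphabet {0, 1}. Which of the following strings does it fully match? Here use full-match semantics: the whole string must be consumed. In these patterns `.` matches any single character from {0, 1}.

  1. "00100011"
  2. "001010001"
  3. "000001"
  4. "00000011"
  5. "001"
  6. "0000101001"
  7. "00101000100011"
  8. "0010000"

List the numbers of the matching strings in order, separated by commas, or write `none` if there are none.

1 → match
2 → match
3 → match
4 → match
5 → match
6 → match
7 → match
8 → match

1, 2, 3, 4, 5, 6, 7, 8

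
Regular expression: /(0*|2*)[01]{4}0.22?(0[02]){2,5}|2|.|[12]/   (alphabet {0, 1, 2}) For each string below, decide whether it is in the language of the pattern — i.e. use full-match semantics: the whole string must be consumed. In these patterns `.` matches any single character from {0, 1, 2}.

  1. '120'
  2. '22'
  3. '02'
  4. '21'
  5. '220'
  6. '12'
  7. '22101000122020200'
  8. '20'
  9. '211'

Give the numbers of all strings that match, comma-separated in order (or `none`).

none

1 → no match
2 → no match
3 → no match
4 → no match
5 → no match
6 → no match
7 → no match
8 → no match
9 → no match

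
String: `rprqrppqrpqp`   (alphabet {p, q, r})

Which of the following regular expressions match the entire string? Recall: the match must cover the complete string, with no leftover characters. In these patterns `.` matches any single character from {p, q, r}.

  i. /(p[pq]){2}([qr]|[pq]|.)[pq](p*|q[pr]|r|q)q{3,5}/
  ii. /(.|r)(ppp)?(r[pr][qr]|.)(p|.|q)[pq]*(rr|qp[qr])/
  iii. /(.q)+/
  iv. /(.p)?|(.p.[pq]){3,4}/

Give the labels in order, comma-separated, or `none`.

iv

i → no match — must start with `p`
ii → no match
iii → no match — must end with `q`
iv → match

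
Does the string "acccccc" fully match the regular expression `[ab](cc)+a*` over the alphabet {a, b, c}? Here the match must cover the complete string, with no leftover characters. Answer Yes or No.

Yes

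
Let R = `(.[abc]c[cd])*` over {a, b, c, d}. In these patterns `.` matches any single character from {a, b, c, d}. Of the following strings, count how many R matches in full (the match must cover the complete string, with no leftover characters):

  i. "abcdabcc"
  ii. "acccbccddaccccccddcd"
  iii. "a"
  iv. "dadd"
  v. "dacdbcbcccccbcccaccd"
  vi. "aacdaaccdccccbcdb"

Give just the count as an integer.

i. "abcdabcc" → match
ii → no match
iii. "a" → no match
iv. "dadd" → no match
v → no match
vi → no match
Total matched: 1

1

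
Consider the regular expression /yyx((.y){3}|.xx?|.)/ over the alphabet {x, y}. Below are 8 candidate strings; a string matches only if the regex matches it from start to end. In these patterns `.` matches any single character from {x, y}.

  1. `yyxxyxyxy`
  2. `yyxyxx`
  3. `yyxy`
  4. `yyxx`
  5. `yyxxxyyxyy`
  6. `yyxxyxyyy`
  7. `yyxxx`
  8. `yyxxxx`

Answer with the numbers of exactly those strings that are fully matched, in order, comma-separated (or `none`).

1. `yyxxyxyxy` → match
2. `yyxyxx` → match
3. `yyxy` → match
4. `yyxx` → match
5. `yyxxxyyxyy` → no match
6. `yyxxyxyyy` → match
7. `yyxxx` → match
8. `yyxxxx` → match

1, 2, 3, 4, 6, 7, 8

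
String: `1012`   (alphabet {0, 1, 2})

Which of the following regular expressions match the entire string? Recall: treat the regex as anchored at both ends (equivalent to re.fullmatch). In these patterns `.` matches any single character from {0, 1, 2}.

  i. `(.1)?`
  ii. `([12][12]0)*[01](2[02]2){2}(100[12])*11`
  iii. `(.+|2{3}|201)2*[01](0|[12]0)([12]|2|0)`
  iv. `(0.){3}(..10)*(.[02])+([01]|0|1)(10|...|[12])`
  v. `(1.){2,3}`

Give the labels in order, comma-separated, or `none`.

i → no match
ii → no match — must end with `11`
iii → no match
iv → no match — must start with `0`
v → match

v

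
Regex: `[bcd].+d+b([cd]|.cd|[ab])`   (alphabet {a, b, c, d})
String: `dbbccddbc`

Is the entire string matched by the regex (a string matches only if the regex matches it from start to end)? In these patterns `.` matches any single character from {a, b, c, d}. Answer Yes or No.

Yes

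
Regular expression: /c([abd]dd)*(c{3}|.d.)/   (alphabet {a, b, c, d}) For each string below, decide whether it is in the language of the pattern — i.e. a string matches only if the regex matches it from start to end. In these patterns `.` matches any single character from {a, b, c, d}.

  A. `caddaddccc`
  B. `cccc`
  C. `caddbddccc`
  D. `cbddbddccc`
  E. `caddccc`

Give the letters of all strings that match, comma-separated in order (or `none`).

A, B, C, D, E

A → match
B → match
C → match
D → match
E → match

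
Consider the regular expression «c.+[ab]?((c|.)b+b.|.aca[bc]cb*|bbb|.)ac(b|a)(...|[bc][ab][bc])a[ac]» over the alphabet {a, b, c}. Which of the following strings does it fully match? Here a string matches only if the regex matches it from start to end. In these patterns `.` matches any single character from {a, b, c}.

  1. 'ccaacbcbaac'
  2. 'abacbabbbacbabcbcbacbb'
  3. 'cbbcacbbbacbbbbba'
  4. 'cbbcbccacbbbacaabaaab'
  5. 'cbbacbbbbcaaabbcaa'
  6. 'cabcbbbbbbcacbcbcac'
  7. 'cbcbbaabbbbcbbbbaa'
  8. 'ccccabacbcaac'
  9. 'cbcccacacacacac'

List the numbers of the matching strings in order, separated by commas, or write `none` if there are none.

1 → match
2 → no match — must start with 'c'
3 → no match
4 → no match
5 → no match
6 → match
7 → no match
8 → no match
9 → match

1, 6, 9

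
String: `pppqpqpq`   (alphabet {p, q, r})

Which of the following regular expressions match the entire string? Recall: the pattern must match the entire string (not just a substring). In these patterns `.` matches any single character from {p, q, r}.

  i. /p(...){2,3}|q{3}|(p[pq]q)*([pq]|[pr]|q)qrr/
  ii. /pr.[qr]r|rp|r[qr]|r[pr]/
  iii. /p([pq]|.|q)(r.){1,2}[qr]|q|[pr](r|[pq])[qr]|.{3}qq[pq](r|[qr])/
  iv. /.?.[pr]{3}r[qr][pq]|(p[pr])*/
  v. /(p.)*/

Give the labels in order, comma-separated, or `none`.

v

i → no match
ii → no match
iii → no match
iv → no match
v → match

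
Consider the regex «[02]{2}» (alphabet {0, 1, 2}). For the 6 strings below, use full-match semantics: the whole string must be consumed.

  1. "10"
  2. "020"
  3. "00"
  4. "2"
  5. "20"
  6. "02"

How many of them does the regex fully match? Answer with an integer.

3

1 → no match
2 → no match
3 → match
4 → no match
5 → match
6 → match
Total matched: 3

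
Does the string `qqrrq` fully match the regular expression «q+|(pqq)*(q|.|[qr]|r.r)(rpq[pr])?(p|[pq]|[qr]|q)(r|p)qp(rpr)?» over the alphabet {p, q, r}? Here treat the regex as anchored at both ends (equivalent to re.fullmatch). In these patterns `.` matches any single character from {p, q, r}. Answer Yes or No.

No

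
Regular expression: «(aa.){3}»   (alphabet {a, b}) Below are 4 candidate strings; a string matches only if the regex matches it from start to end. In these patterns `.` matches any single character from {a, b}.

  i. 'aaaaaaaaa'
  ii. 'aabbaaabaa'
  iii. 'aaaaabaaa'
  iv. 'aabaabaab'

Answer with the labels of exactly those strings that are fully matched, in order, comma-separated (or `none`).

i → match
ii → no match
iii → match
iv → match

i, iii, iv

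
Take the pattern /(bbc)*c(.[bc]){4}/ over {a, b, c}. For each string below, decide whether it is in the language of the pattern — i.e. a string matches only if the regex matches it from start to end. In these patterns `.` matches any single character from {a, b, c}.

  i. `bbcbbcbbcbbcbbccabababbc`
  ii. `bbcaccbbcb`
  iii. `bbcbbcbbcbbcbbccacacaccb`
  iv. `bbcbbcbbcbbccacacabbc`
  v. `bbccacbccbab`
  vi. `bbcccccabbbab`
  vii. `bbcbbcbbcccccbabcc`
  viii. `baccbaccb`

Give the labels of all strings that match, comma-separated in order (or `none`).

i → match
ii. `bbcaccbbcb` → no match
iii → match
iv → match
v. `bbccacbccbab` → match
vi → no match
vii → match
viii. `baccbaccb` → no match

i, iii, iv, v, vii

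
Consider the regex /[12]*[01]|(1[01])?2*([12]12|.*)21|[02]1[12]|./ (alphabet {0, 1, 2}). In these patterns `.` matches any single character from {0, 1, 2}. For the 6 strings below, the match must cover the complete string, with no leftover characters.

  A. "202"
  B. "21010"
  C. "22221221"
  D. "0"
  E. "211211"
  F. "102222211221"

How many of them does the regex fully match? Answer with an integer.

4

A → no match
B → no match
C → match
D → match
E → match
F → match
Total matched: 4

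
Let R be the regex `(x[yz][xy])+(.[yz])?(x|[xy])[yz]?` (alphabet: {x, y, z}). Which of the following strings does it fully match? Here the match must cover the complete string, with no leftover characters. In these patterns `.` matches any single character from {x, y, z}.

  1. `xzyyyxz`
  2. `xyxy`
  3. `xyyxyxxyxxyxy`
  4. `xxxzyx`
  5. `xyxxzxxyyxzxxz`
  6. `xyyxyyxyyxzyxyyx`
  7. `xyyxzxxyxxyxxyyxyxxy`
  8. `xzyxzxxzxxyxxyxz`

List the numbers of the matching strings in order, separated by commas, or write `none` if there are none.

1 → match
2 → match
3 → match
4 → no match
5 → match
6 → match
7 → match
8 → match

1, 2, 3, 5, 6, 7, 8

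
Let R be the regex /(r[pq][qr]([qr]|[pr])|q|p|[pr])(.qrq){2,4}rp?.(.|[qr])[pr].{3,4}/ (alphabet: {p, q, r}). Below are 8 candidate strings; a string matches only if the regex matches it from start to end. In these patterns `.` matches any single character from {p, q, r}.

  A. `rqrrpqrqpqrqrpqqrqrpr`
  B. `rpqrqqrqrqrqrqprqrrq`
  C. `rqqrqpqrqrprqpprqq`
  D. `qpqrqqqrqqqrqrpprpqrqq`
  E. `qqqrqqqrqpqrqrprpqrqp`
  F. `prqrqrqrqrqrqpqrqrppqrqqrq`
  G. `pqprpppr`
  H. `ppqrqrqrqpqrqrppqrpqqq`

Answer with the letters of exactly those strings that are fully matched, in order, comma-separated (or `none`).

A, B, C, D, E, F, H

A → match
B → match
C → match
D → match
E → match
F → match
G. `pqprpppr` → no match
H → match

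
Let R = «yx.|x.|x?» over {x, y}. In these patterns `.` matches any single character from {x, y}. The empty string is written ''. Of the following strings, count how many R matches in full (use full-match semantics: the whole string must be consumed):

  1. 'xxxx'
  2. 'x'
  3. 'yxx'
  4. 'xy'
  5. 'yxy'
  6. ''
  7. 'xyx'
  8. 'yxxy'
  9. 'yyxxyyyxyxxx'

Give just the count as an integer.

1 → no match
2 → match
3 → match
4 → match
5 → match
6 → match
7 → no match
8 → no match
9 → no match
Total matched: 5

5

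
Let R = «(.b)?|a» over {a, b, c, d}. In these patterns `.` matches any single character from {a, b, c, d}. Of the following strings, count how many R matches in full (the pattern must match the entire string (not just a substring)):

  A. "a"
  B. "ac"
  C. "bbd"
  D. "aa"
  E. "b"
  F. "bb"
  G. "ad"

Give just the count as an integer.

2

A. "a" → match
B. "ac" → no match
C. "bbd" → no match
D. "aa" → no match
E. "b" → no match
F. "bb" → match
G. "ad" → no match
Total matched: 2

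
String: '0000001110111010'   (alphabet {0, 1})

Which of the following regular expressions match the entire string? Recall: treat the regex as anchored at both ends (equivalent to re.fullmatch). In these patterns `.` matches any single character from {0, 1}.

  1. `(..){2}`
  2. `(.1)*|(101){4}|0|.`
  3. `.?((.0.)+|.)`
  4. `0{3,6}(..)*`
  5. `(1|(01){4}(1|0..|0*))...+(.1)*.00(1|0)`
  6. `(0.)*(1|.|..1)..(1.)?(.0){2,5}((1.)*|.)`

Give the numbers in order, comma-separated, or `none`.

4

1 → no match
2 → no match
3 → no match
4 → match
5 → no match
6 → no match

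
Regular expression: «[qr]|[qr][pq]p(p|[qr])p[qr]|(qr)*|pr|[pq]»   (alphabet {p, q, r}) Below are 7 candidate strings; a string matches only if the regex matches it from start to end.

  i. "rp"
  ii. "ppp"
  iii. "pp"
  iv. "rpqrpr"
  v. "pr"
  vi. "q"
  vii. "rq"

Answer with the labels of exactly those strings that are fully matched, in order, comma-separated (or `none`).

v, vi

i → no match
ii → no match
iii → no match
iv → no match
v → match
vi → match
vii → no match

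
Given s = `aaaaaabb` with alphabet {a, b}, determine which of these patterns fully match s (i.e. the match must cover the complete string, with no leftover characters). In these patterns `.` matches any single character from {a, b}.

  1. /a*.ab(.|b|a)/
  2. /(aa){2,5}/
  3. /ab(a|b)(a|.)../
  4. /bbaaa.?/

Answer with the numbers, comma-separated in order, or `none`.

1 → match
2 → no match — must end with `aa`
3 → no match — must start with `ab`
4 → no match — must start with `bbaaa`

1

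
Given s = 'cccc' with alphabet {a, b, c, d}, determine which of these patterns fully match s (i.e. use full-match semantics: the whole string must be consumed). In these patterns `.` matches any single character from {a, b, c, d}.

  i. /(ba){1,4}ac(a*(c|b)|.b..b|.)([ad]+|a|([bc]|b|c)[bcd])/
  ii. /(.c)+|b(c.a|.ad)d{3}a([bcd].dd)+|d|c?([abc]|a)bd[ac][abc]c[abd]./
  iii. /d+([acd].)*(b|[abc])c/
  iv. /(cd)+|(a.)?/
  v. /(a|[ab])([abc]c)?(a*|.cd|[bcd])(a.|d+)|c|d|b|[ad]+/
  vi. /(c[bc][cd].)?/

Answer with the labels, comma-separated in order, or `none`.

i → no match — must start with 'ba'
ii → match
iii → no match — must start with 'd'
iv → no match
v → no match
vi → match

ii, vi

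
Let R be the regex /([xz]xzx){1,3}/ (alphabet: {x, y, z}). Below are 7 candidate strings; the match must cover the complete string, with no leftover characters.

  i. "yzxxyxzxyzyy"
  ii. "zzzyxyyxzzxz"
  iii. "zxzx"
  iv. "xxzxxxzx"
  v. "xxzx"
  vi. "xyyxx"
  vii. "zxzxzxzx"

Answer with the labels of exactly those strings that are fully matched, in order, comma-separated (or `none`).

i. "yzxxyxzxyzyy" → no match — must end with "xzx"
ii. "zzzyxyyxzzxz" → no match — must end with "xzx"
iii. "zxzx" → match
iv. "xxzxxxzx" → match
v. "xxzx" → match
vi. "xyyxx" → no match — must end with "xzx"
vii. "zxzxzxzx" → match

iii, iv, v, vii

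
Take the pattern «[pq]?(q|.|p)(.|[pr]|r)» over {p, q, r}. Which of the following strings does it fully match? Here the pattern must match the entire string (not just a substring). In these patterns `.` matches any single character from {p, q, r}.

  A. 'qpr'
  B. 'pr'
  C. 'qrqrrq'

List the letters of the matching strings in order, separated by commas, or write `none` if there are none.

A. 'qpr' → match
B. 'pr' → match
C. 'qrqrrq' → no match

A, B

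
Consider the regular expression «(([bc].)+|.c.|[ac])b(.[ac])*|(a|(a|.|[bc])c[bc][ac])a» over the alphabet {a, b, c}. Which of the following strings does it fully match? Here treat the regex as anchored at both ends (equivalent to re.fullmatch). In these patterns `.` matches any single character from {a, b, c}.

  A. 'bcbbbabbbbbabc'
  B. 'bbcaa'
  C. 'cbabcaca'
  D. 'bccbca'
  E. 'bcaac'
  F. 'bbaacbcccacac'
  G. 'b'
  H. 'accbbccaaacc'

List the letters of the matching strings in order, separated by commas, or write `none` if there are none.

A → no match
B → no match
C → no match
D → match
E → no match
F → no match
G → no match
H → match

D, H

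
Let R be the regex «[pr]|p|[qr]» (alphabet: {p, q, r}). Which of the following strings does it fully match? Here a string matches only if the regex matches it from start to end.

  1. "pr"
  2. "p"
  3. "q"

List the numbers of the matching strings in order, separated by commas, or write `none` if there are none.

1 → no match
2 → match
3 → match

2, 3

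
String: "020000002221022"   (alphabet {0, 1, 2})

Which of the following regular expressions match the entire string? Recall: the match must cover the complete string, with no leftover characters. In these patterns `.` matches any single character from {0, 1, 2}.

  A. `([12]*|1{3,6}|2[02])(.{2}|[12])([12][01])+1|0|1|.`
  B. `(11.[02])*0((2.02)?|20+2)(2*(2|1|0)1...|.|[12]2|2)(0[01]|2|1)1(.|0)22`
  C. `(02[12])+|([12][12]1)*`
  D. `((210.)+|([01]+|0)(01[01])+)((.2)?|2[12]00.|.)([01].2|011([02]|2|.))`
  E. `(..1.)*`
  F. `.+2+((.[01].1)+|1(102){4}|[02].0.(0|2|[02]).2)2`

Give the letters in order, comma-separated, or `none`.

B

A → no match
B → match
C → no match
D → no match
E → no match
F → no match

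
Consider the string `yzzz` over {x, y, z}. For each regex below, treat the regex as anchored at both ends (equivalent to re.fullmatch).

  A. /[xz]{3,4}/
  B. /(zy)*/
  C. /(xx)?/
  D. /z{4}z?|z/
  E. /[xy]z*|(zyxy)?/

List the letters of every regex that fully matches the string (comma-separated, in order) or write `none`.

E

A → no match
B → no match
C → no match
D → no match — must start with `z`
E → match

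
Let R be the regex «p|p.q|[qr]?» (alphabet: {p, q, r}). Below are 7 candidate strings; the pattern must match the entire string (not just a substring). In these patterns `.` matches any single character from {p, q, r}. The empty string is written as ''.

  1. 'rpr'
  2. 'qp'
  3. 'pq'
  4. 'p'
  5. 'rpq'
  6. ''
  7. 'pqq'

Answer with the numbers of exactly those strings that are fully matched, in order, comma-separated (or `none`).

4, 6, 7

1 → no match
2 → no match
3 → no match
4 → match
5 → no match
6 → match
7 → match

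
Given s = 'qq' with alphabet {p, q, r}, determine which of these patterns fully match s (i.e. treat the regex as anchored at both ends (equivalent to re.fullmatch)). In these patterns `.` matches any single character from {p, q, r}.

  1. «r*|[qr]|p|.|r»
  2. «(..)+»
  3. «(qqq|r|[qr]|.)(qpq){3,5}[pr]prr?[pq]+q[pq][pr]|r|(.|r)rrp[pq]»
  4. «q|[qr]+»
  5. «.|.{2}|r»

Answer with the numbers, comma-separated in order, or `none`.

2, 4, 5

1 → no match
2 → match
3 → no match
4 → match
5 → match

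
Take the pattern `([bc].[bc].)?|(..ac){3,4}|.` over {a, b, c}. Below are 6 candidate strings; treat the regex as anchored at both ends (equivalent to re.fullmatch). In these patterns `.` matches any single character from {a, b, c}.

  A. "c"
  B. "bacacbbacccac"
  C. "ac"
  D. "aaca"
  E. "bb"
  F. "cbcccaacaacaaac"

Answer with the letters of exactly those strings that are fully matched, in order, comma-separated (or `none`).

A

A → match
B → no match
C → no match
D → no match
E → no match
F → no match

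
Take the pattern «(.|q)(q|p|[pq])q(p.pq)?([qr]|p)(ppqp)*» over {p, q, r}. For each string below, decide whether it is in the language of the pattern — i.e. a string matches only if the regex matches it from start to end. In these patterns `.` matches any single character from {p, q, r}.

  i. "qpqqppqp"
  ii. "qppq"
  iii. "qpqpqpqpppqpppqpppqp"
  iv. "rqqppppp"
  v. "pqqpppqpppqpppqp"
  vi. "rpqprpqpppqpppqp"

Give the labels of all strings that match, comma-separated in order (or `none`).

i, iii, v, vi

i → match
ii → no match
iii → match
iv → no match
v → match
vi → match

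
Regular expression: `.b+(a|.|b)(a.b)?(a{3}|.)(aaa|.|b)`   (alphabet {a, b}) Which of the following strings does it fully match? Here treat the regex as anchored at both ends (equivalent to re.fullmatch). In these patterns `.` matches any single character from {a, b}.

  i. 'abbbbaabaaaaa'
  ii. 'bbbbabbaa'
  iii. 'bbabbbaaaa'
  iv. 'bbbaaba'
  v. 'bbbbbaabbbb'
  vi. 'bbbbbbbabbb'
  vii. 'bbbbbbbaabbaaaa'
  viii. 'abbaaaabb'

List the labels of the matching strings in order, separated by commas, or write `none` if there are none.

ii, v, vii

i → no match
ii → match
iii → no match
iv → no match
v → match
vi → no match
vii → match
viii → no match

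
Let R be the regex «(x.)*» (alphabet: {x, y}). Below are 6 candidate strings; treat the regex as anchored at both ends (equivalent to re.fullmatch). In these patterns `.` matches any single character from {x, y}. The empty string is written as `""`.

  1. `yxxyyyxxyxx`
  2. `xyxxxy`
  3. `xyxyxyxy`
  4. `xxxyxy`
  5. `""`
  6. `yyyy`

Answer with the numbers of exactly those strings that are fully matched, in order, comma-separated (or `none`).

1 → no match
2 → match
3 → match
4 → match
5 → match
6 → no match

2, 3, 4, 5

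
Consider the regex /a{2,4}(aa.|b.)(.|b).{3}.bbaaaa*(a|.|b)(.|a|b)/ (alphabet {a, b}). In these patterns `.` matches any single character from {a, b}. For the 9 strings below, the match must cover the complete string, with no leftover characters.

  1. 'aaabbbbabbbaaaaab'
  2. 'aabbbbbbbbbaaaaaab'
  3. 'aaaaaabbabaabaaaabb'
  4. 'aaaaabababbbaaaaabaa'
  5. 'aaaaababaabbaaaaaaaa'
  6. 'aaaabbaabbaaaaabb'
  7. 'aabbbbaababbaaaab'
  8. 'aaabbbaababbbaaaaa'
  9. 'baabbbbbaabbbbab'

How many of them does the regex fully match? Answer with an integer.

2

1 → no match
2 → match
3 → no match
4 → no match
5 → match
6 → no match
7 → no match
8 → no match
9 → no match — must start with 'a'
Total matched: 2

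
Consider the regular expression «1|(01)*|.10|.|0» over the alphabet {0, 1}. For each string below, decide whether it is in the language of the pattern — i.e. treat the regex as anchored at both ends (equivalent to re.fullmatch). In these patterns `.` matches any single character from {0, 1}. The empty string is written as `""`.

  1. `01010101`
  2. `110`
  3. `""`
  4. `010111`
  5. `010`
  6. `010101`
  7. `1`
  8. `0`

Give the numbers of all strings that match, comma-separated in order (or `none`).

1 → match
2 → match
3 → match
4 → no match
5 → match
6 → match
7 → match
8 → match

1, 2, 3, 5, 6, 7, 8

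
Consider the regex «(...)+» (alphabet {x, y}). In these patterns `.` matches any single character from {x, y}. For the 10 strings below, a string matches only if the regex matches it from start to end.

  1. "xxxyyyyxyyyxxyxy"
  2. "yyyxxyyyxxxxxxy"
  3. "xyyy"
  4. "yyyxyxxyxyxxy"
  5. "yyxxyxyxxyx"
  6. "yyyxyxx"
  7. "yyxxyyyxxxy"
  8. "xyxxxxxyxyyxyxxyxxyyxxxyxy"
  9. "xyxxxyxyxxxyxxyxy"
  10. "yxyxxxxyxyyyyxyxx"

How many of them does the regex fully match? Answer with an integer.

1 → no match
2 → match
3 → no match
4 → no match
5 → no match
6 → no match
7 → no match
8 → no match
9 → no match
10 → no match
Total matched: 1

1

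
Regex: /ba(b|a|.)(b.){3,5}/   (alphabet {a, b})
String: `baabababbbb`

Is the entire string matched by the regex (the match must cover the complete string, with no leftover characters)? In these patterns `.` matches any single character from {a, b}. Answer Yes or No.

Yes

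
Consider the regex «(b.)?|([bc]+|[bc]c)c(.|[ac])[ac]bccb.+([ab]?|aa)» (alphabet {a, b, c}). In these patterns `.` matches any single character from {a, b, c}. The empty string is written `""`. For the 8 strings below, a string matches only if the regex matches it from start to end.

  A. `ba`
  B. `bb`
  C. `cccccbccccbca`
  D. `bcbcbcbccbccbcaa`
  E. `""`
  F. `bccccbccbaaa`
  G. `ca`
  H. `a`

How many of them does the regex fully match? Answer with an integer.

A → match
B → match
C → no match
D → match
E → match
F → match
G → no match
H → no match
Total matched: 5

5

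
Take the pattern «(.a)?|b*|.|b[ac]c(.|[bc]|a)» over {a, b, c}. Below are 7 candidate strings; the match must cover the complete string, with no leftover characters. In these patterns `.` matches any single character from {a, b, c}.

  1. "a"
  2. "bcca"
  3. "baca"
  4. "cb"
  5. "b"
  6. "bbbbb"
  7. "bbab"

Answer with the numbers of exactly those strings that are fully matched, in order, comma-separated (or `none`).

1, 2, 3, 5, 6

1 → match
2 → match
3 → match
4 → no match
5 → match
6 → match
7 → no match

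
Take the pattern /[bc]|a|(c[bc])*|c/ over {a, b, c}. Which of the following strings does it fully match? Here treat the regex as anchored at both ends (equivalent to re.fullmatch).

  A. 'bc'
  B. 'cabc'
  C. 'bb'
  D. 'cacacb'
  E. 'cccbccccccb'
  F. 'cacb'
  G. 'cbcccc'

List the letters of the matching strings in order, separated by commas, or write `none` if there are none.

A → no match
B → no match
C → no match
D → no match
E → no match
F → no match
G → match

G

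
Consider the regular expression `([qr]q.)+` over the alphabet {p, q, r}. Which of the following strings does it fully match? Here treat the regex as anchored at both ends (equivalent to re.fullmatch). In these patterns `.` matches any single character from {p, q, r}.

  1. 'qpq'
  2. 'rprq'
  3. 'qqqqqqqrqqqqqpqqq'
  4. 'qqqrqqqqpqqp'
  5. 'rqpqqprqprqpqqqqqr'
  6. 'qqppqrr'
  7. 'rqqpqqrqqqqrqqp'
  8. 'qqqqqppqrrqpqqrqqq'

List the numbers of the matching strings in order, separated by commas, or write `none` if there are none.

4, 5

1 → no match
2 → no match
3 → no match
4 → match
5 → match
6 → no match
7 → no match
8 → no match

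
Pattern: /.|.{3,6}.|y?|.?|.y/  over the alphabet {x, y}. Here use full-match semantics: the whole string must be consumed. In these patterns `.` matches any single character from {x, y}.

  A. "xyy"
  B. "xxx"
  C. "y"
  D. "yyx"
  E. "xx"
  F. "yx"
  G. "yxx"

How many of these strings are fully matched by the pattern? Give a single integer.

1

A → no match
B → no match
C → match
D → no match
E → no match
F → no match
G → no match
Total matched: 1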